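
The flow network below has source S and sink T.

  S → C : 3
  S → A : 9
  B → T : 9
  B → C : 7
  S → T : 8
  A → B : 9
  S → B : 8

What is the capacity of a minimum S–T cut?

Augment S→T: bottleneck 8, flow now 8.
Augment S→B→T: bottleneck 8, flow now 16.
Augment S→A→B→T: bottleneck 1, flow now 17.
No augmenting path remains; maximum flow = 17.
By max-flow min-cut, the minimum cut capacity equals the max flow.
In the residual graph, reachable from S: {S, A, B, C}.
Min-cut edges: S→T (8), B→T (9); capacity 8 + 9 = 17.

17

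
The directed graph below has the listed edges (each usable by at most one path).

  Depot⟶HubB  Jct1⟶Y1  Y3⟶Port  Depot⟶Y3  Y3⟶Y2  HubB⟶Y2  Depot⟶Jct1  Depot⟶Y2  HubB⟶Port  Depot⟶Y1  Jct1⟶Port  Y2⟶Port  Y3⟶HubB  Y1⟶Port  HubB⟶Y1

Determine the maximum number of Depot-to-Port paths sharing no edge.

5

Assign every edge capacity 1; by Menger, the answer equals the max flow.
Path Depot→Y3→Port (+1); total 1.
Path Depot→Jct1→Port (+1); total 2.
Path Depot→HubB→Port (+1); total 3.
Path Depot→Y2→Port (+1); total 4.
Path Depot→Y1→Port (+1); total 5.
No residual Depot→Port path; max flow = 5.
Certifying cut of size 5: {Depot→HubB, Depot→Jct1, Depot→Y1, Depot→Y2, Depot→Y3}.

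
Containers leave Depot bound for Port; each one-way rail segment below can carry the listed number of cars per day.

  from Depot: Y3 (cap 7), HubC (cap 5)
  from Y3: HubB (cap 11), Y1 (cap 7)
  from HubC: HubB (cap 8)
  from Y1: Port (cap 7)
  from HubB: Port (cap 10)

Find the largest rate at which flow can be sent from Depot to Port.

Augment Depot→Y3→Y1→Port: bottleneck 7, flow now 7.
Augment Depot→HubC→HubB→Port: bottleneck 5, flow now 12.
No augmenting path remains; maximum flow = 12.
In the residual graph, reachable from Depot: {Depot}.
Min-cut edges: Depot→Y3 (7), Depot→HubC (5); capacity 7 + 5 = 12.
This cut is saturated, so no flow can exceed 12.

12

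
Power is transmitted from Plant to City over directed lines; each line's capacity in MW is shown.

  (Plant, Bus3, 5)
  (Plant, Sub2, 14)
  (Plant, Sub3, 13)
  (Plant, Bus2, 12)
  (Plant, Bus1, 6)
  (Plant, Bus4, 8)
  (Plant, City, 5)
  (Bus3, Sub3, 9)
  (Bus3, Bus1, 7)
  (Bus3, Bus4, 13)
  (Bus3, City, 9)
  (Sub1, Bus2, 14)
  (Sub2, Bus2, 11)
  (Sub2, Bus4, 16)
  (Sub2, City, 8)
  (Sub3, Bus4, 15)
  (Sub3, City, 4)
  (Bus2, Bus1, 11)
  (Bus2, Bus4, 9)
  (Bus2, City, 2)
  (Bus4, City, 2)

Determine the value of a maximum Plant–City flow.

Augment Plant→City: bottleneck 5, flow now 5.
Augment Plant→Bus3→City: bottleneck 5, flow now 10.
Augment Plant→Sub2→City: bottleneck 8, flow now 18.
Augment Plant→Sub3→City: bottleneck 4, flow now 22.
Augment Plant→Bus2→City: bottleneck 2, flow now 24.
Augment Plant→Bus4→City: bottleneck 2, flow now 26.
No augmenting path remains; maximum flow = 26.
In the residual graph, reachable from Plant: {Plant, Sub2, Sub3, Bus2, Bus1, Bus4}.
Min-cut edges: Plant→Bus3 (5), Plant→City (5), Sub2→City (8), Sub3→City (4), Bus2→City (2), Bus4→City (2); capacity 5 + 5 + 8 + 4 + 2 + 2 = 26.
This cut is saturated, so no flow can exceed 26.

26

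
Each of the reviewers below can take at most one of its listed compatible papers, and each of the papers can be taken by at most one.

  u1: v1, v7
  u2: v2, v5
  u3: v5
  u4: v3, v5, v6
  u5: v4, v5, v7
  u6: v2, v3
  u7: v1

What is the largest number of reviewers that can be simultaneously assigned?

Unit-capacity flow: source→left, listed edges, right→sink; max matching = max flow.
Augmenting path u1→v1 (+1); matched 1.
Augmenting path u2→v2 (+1); matched 2.
Augmenting path u3→v5 (+1); matched 3.
Augmenting path u4→v3 (+1); matched 4.
Augmenting path u5→v4 (+1); matched 5.
Augmenting path u6→v3→u4→v6 (+1); matched 6.
Augmenting path u7→v1→u1→v7 (+1); matched 7.
No augmenting path remains; maximum matching = 7.
König certificate: {u1, u2, u3, u4, u5, u6, u7} is a vertex cover of size 7 (every listed pair touches it), so no matching can be larger.

7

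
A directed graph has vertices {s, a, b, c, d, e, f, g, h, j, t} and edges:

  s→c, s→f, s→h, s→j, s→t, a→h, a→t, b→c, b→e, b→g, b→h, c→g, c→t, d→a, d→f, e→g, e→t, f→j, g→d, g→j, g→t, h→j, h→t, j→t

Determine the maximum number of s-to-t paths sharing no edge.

Assign every edge capacity 1; by Menger, the answer equals the max flow.
Path s→t (+1); total 1.
Path s→c→t (+1); total 2.
Path s→h→t (+1); total 3.
Path s→j→t (+1); total 4.
No residual s→t path; max flow = 4.
Certifying cut of size 4: {j→t, s→c, s→h, s→t}.

4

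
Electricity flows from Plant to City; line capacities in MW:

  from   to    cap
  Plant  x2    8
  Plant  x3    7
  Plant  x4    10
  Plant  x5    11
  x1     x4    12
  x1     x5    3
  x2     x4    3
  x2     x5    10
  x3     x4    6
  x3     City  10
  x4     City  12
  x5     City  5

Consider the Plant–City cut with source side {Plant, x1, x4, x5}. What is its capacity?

32

Edges leaving {Plant, x1, x4, x5}: Plant→x2 (8), Plant→x3 (7), x4→City (12), x5→City (5).
Cut capacity = 8 + 7 + 12 + 5 = 32.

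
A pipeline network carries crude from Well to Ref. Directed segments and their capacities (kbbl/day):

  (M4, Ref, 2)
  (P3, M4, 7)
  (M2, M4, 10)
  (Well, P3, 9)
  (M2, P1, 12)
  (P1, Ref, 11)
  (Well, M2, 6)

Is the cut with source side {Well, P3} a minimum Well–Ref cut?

Given cut capacity: 6 + 7 = 13.
Augment Well→P3→M4→Ref: bottleneck 2, flow now 2.
Augment Well→M2→P1→Ref: bottleneck 6, flow now 8.
No augmenting path remains; maximum flow = 8.
In the residual graph, reachable from Well: {Well, P3, M4}.
Min-cut edges: Well→M2 (6), M4→Ref (2); capacity 6 + 2 = 8.
Cut capacity 13 exceeds the max flow 8, so it is not minimum.

No — its capacity is 13, but the minimum cut has capacity 8.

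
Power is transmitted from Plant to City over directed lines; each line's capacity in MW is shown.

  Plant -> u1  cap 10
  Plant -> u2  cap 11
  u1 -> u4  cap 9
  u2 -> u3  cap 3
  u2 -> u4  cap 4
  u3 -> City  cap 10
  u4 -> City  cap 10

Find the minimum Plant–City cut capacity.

Augment Plant→u1→u4→City: bottleneck 9, flow now 9.
Augment Plant→u2→u3→City: bottleneck 3, flow now 12.
Augment Plant→u2→u4→City: bottleneck 1, flow now 13.
No augmenting path remains; maximum flow = 13.
By max-flow min-cut, the minimum cut capacity equals the max flow.
In the residual graph, reachable from Plant: {Plant, u1, u2, u4}.
Min-cut edges: u2→u3 (3), u4→City (10); capacity 3 + 10 = 13.

13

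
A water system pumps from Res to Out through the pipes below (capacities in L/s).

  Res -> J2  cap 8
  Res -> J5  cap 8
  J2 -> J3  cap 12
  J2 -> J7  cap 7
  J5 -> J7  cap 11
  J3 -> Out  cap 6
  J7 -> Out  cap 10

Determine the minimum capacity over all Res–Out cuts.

Augment Res→J2→J3→Out: bottleneck 6, flow now 6.
Augment Res→J2→J7→Out: bottleneck 2, flow now 8.
Augment Res→J5→J7→Out: bottleneck 8, flow now 16.
No augmenting path remains; maximum flow = 16.
By max-flow min-cut, the minimum cut capacity equals the max flow.
In the residual graph, reachable from Res: {Res}.
Min-cut edges: Res→J2 (8), Res→J5 (8); capacity 8 + 8 = 16.

16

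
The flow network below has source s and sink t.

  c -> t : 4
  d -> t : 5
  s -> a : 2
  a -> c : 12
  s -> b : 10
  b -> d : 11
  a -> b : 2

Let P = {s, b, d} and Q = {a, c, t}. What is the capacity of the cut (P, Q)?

7

Edges leaving {s, b, d}: s→a (2), d→t (5).
Cut capacity = 2 + 5 = 7.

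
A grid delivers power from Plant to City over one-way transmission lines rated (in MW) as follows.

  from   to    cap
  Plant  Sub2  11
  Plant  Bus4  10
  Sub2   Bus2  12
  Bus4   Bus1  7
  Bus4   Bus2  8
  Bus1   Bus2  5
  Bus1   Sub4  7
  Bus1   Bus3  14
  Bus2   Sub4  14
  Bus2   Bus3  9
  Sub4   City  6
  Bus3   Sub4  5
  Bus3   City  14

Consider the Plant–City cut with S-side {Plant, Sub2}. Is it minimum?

Given cut capacity: 10 + 12 = 22.
Augment Plant→Sub2→Bus2→Sub4→City: bottleneck 6, flow now 6.
Augment Plant→Sub2→Bus2→Bus3→City: bottleneck 5, flow now 11.
Augment Plant→Bus4→Bus1→Bus3→City: bottleneck 7, flow now 18.
Augment Plant→Bus4→Bus2→Bus3→City: bottleneck 2, flow now 20.
No augmenting path remains; maximum flow = 20.
In the residual graph, reachable from Plant: {Plant, Sub2, Bus4, Bus1, Bus2, Sub4, Bus3}.
Min-cut edges: Sub4→City (6), Bus3→City (14); capacity 6 + 14 = 20.
Cut capacity 22 exceeds the max flow 20, so it is not minimum.

No — its capacity is 22, but the minimum cut has capacity 20.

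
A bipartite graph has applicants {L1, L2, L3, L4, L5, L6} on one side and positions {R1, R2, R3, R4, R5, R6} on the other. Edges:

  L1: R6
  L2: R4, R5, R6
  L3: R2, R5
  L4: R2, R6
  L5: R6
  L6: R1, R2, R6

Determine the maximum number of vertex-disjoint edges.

5

Unit-capacity flow: source→left, listed edges, right→sink; max matching = max flow.
Augmenting path L1→R6 (+1); matched 1.
Augmenting path L2→R4 (+1); matched 2.
Augmenting path L3→R2 (+1); matched 3.
Augmenting path L6→R1 (+1); matched 4.
Augmenting path L4→R2→L3→R5 (+1); matched 5.
No augmenting path remains; maximum matching = 5.
König certificate: {L2, L3, L4, L6, R6} is a vertex cover of size 5 (every listed pair touches it), so no matching can be larger.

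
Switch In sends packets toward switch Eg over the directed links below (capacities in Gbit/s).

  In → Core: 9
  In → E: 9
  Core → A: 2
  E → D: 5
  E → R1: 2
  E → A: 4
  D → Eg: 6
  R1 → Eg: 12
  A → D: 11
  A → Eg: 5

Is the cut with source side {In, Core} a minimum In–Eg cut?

Yes — it is a minimum cut (capacity 11).

Given cut capacity: 9 + 2 = 11.
Augment In→Core→A→Eg: bottleneck 2, flow now 2.
Augment In→E→D→Eg: bottleneck 5, flow now 7.
Augment In→E→R1→Eg: bottleneck 2, flow now 9.
Augment In→E→A→Eg: bottleneck 2, flow now 11.
No augmenting path remains; maximum flow = 11.
Cut capacity 11 equals the max flow, so it is a minimum cut.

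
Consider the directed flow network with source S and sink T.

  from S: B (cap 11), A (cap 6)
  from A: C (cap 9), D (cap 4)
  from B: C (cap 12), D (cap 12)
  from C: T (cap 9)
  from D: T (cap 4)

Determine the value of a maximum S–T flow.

Augment S→A→C→T: bottleneck 6, flow now 6.
Augment S→B→C→T: bottleneck 3, flow now 9.
Augment S→B→D→T: bottleneck 4, flow now 13.
No augmenting path remains; maximum flow = 13.
In the residual graph, reachable from S: {S, A, B, C, D}.
Min-cut edges: C→T (9), D→T (4); capacity 9 + 4 = 13.
This cut is saturated, so no flow can exceed 13.

13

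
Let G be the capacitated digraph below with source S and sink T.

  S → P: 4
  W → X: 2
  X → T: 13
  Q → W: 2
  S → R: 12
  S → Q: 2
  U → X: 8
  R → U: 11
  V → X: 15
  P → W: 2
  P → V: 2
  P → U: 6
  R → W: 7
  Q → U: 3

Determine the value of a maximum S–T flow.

Augment S→P→U→X→T: bottleneck 4, flow now 4.
Augment S→Q→U→X→T: bottleneck 2, flow now 6.
Augment S→R→U→X→T: bottleneck 2, flow now 8.
Augment S→R→W→X→T: bottleneck 2, flow now 10.
Augment S→R→U→P→V→X→T: bottleneck 2, flow now 12. (uses reverse residual edge)
No augmenting path remains; maximum flow = 12.
In the residual graph, reachable from S: {S, P, Q, R, U, W}.
Min-cut edges: P→V (2), U→X (8), W→X (2); capacity 2 + 8 + 2 = 12.
This cut is saturated, so no flow can exceed 12.

12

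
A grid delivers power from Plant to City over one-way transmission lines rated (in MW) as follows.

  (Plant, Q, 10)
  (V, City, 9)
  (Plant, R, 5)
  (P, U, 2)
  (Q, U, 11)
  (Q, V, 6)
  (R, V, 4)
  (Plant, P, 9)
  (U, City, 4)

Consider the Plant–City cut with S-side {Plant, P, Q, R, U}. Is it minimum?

Given cut capacity: 6 + 4 + 4 = 14.
Augment Plant→P→U→City: bottleneck 2, flow now 2.
Augment Plant→Q→U→City: bottleneck 2, flow now 4.
Augment Plant→Q→V→City: bottleneck 6, flow now 10.
Augment Plant→R→V→City: bottleneck 3, flow now 13.
No augmenting path remains; maximum flow = 13.
In the residual graph, reachable from Plant: {Plant, P, Q, R, U, V}.
Min-cut edges: U→City (4), V→City (9); capacity 4 + 9 = 13.
Cut capacity 14 exceeds the max flow 13, so it is not minimum.

No — its capacity is 14, but the minimum cut has capacity 13.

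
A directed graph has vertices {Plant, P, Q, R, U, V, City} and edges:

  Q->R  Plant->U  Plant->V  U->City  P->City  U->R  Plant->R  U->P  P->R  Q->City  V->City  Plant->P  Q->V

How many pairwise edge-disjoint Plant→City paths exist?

3

Assign every edge capacity 1; by Menger, the answer equals the max flow.
Path Plant→P→City (+1); total 1.
Path Plant→U→City (+1); total 2.
Path Plant→V→City (+1); total 3.
No residual Plant→City path; max flow = 3.
Certifying cut of size 3: {Plant→P, Plant→U, Plant→V}.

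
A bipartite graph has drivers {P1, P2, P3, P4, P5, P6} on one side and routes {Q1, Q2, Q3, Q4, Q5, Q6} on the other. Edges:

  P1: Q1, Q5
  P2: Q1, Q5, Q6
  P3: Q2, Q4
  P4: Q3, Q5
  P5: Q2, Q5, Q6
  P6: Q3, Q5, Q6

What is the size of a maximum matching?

Unit-capacity flow: source→left, listed edges, right→sink; max matching = max flow.
Augmenting path P1→Q1 (+1); matched 1.
Augmenting path P2→Q5 (+1); matched 2.
Augmenting path P3→Q2 (+1); matched 3.
Augmenting path P4→Q3 (+1); matched 4.
Augmenting path P5→Q6 (+1); matched 5.
Augmenting path P6→Q6→P5→Q2→P3→Q4 (+1); matched 6.
No augmenting path remains; maximum matching = 6.
König certificate: {P1, P2, P3, P4, P5, P6} is a vertex cover of size 6 (every listed pair touches it), so no matching can be larger.

6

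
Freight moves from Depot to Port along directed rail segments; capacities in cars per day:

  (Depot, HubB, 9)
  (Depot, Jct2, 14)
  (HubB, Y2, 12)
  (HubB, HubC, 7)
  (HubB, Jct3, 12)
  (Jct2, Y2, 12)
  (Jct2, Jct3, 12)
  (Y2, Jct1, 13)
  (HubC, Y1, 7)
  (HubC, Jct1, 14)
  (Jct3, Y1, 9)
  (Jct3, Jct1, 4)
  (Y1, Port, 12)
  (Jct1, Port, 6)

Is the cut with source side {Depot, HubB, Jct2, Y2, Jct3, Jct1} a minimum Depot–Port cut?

Given cut capacity: 7 + 9 + 6 = 22.
Augment Depot→HubB→Y2→Jct1→Port: bottleneck 6, flow now 6.
Augment Depot→HubB→HubC→Y1→Port: bottleneck 3, flow now 9.
Augment Depot→Jct2→Jct3→Y1→Port: bottleneck 9, flow now 18.
No augmenting path remains; maximum flow = 18.
In the residual graph, reachable from Depot: {Depot, HubB, Jct2, Y2, HubC, Jct3, Y1, Jct1}.
Min-cut edges: Y1→Port (12), Jct1→Port (6); capacity 12 + 6 = 18.
Cut capacity 22 exceeds the max flow 18, so it is not minimum.

No — its capacity is 22, but the minimum cut has capacity 18.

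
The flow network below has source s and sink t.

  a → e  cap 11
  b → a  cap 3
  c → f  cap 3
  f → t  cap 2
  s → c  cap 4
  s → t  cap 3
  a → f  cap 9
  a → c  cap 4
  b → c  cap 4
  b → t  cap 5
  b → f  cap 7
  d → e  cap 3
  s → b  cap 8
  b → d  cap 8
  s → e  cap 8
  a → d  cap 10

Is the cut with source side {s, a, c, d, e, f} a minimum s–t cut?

No — its capacity is 13, but the minimum cut has capacity 10.

Given cut capacity: 8 + 3 + 2 = 13.
Augment s→t: bottleneck 3, flow now 3.
Augment s→b→t: bottleneck 5, flow now 8.
Augment s→b→f→t: bottleneck 2, flow now 10.
No augmenting path remains; maximum flow = 10.
In the residual graph, reachable from s: {s, a, b, c, d, e, f}.
Min-cut edges: s→t (3), b→t (5), f→t (2); capacity 3 + 5 + 2 = 10.
Cut capacity 13 exceeds the max flow 10, so it is not minimum.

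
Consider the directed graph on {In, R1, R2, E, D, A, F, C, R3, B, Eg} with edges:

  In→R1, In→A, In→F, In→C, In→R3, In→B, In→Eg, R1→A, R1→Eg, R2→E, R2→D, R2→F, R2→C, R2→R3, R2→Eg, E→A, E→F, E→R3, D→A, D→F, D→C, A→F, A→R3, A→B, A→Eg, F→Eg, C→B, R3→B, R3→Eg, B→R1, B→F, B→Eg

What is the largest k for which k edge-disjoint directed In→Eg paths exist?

6

Assign every edge capacity 1; by Menger, the answer equals the max flow.
Path In→Eg (+1); total 1.
Path In→R1→Eg (+1); total 2.
Path In→A→Eg (+1); total 3.
Path In→F→Eg (+1); total 4.
Path In→R3→Eg (+1); total 5.
Path In→B→Eg (+1); total 6.
No residual In→Eg path; max flow = 6.
Certifying cut of size 6: {A→Eg, B→Eg, F→Eg, In→Eg, R1→Eg, R3→Eg}.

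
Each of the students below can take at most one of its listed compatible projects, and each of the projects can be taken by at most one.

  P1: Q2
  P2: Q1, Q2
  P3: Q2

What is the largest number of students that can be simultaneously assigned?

Unit-capacity flow: source→left, listed edges, right→sink; max matching = max flow.
Augmenting path P1→Q2 (+1); matched 1.
Augmenting path P2→Q1 (+1); matched 2.
No augmenting path remains; maximum matching = 2.
König certificate: {P2, Q2} is a vertex cover of size 2 (every listed pair touches it), so no matching can be larger.

2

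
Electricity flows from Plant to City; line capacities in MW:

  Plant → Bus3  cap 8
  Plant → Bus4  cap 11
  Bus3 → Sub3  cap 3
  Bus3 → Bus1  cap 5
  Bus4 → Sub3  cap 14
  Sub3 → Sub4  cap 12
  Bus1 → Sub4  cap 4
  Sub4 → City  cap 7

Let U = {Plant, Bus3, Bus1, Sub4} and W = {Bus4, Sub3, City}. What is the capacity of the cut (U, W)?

21

Edges leaving {Plant, Bus3, Bus1, Sub4}: Plant→Bus4 (11), Bus3→Sub3 (3), Sub4→City (7).
Cut capacity = 11 + 3 + 7 = 21.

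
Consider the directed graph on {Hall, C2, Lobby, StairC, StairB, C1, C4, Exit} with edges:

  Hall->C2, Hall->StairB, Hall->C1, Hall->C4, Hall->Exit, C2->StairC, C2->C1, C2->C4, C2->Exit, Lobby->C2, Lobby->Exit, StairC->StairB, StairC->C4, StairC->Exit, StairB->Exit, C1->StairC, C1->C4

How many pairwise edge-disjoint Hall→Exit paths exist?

4

Assign every edge capacity 1; by Menger, the answer equals the max flow.
Path Hall→Exit (+1); total 1.
Path Hall→C2→Exit (+1); total 2.
Path Hall→StairB→Exit (+1); total 3.
Path Hall→C1→StairC→Exit (+1); total 4.
No residual Hall→Exit path; max flow = 4.
Certifying cut of size 4: {Hall→C1, Hall→C2, Hall→Exit, Hall→StairB}.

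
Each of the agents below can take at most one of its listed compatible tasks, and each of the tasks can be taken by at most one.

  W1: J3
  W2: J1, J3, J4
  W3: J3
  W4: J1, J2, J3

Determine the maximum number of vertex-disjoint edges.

3

Unit-capacity flow: source→left, listed edges, right→sink; max matching = max flow.
Augmenting path W1→J3 (+1); matched 1.
Augmenting path W2→J1 (+1); matched 2.
Augmenting path W4→J2 (+1); matched 3.
No augmenting path remains; maximum matching = 3.
König certificate: {W2, W4, J3} is a vertex cover of size 3 (every listed pair touches it), so no matching can be larger.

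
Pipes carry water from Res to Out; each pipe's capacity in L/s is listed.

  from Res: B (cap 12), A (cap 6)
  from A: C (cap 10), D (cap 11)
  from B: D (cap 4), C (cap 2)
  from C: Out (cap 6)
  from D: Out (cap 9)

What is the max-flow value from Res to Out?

12

Augment Res→A→C→Out: bottleneck 6, flow now 6.
Augment Res→B→D→Out: bottleneck 4, flow now 10.
Augment Res→B→C→A→D→Out: bottleneck 2, flow now 12. (uses reverse residual edge)
No augmenting path remains; maximum flow = 12.
In the residual graph, reachable from Res: {Res, B}.
Min-cut edges: Res→A (6), B→C (2), B→D (4); capacity 6 + 2 + 4 = 12.
This cut is saturated, so no flow can exceed 12.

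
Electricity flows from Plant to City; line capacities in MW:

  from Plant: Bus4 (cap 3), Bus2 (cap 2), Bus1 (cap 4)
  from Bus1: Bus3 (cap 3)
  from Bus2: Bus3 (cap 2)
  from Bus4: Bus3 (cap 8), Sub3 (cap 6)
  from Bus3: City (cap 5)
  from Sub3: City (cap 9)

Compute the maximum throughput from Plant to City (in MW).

Augment Plant→Bus1→Bus3→City: bottleneck 3, flow now 3.
Augment Plant→Bus2→Bus3→City: bottleneck 2, flow now 5.
Augment Plant→Bus4→Sub3→City: bottleneck 3, flow now 8.
No augmenting path remains; maximum flow = 8.
In the residual graph, reachable from Plant: {Plant, Bus1}.
Min-cut edges: Plant→Bus2 (2), Plant→Bus4 (3), Bus1→Bus3 (3); capacity 2 + 3 + 3 = 8.
This cut is saturated, so no flow can exceed 8.

8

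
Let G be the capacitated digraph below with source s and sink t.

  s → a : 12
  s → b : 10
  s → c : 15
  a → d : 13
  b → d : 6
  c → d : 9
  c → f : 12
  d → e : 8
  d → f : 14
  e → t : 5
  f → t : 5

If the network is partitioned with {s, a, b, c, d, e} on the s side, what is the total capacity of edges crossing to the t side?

Edges leaving {s, a, b, c, d, e}: c→f (12), d→f (14), e→t (5).
Cut capacity = 12 + 14 + 5 = 31.

31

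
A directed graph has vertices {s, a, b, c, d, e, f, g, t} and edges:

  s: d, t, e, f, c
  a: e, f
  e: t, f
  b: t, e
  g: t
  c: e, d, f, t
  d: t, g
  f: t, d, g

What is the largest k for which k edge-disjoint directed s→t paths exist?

5

Assign every edge capacity 1; by Menger, the answer equals the max flow.
Path s→t (+1); total 1.
Path s→c→t (+1); total 2.
Path s→d→t (+1); total 3.
Path s→e→t (+1); total 4.
Path s→f→t (+1); total 5.
No residual s→t path; max flow = 5.
Certifying cut of size 5: {s→c, s→d, s→e, s→f, s→t}.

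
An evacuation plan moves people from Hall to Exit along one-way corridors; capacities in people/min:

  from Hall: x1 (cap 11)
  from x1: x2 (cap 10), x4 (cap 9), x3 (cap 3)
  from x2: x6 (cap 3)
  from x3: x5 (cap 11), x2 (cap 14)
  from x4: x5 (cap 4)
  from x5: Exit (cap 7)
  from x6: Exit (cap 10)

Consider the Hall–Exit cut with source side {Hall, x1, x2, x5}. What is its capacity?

Edges leaving {Hall, x1, x2, x5}: x1→x3 (3), x1→x4 (9), x2→x6 (3), x5→Exit (7).
Cut capacity = 3 + 9 + 3 + 7 = 22.

22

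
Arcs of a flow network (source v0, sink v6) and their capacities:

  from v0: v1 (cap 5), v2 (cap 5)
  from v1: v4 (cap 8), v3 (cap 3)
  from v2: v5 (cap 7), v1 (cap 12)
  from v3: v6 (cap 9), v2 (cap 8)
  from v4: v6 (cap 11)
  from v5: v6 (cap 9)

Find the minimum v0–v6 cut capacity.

10

Augment v0→v1→v3→v6: bottleneck 3, flow now 3.
Augment v0→v1→v4→v6: bottleneck 2, flow now 5.
Augment v0→v2→v5→v6: bottleneck 5, flow now 10.
No augmenting path remains; maximum flow = 10.
By max-flow min-cut, the minimum cut capacity equals the max flow.
In the residual graph, reachable from v0: {v0}.
Min-cut edges: v0→v1 (5), v0→v2 (5); capacity 5 + 5 = 10.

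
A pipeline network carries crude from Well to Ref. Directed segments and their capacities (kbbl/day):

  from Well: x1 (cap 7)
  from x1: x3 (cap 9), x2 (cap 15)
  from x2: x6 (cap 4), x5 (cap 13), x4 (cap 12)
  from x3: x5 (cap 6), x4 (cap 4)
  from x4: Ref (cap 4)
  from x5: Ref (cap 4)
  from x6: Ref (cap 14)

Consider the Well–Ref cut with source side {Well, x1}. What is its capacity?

Edges leaving {Well, x1}: x1→x2 (15), x1→x3 (9).
Cut capacity = 15 + 9 = 24.

24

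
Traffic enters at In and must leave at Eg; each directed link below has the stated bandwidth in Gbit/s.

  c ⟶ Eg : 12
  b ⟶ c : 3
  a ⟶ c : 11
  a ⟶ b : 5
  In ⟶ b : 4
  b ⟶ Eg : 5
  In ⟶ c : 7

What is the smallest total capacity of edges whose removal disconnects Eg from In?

Augment In→b→Eg: bottleneck 4, flow now 4.
Augment In→c→Eg: bottleneck 7, flow now 11.
No augmenting path remains; maximum flow = 11.
By max-flow min-cut, the minimum cut capacity equals the max flow.
In the residual graph, reachable from In: {In}.
Min-cut edges: In→b (4), In→c (7); capacity 4 + 7 = 11.

11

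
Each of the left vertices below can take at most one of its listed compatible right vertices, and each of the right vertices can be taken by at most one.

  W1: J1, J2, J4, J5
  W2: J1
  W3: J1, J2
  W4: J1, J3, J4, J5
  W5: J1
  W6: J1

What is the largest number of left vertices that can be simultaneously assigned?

Unit-capacity flow: source→left, listed edges, right→sink; max matching = max flow.
Augmenting path W1→J1 (+1); matched 1.
Augmenting path W3→J2 (+1); matched 2.
Augmenting path W4→J3 (+1); matched 3.
Augmenting path W2→J1→W1→J4 (+1); matched 4.
No augmenting path remains; maximum matching = 4.
König certificate: {W1, W3, W4, J1} is a vertex cover of size 4 (every listed pair touches it), so no matching can be larger.

4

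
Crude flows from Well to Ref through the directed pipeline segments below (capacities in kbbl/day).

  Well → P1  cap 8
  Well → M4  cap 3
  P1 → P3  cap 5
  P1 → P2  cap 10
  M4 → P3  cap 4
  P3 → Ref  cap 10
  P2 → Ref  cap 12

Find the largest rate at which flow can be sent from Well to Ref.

11

Augment Well→P1→P3→Ref: bottleneck 5, flow now 5.
Augment Well→P1→P2→Ref: bottleneck 3, flow now 8.
Augment Well→M4→P3→Ref: bottleneck 3, flow now 11.
No augmenting path remains; maximum flow = 11.
In the residual graph, reachable from Well: {Well}.
Min-cut edges: Well→P1 (8), Well→M4 (3); capacity 8 + 3 = 11.
This cut is saturated, so no flow can exceed 11.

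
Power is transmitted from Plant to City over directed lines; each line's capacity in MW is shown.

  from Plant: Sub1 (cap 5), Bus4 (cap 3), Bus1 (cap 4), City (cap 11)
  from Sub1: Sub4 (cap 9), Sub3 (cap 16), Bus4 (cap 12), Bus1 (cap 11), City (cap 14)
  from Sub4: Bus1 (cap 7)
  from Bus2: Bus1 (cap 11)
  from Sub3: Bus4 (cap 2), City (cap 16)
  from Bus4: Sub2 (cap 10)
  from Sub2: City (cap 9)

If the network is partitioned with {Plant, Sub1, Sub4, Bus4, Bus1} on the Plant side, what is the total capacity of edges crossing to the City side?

Edges leaving {Plant, Sub1, Sub4, Bus4, Bus1}: Plant→City (11), Sub1→Sub3 (16), Sub1→City (14), Bus4→Sub2 (10).
Cut capacity = 11 + 16 + 14 + 10 = 51.

51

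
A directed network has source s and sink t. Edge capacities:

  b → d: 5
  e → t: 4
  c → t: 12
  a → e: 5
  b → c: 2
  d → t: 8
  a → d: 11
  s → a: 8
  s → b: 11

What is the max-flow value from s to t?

14

Augment s→a→d→t: bottleneck 8, flow now 8.
Augment s→b→c→t: bottleneck 2, flow now 10.
Augment s→b→d→a→e→t: bottleneck 4, flow now 14. (uses reverse residual edge)
No augmenting path remains; maximum flow = 14.
In the residual graph, reachable from s: {s, a, b, d, e}.
Min-cut edges: b→c (2), d→t (8), e→t (4); capacity 2 + 8 + 4 = 14.
This cut is saturated, so no flow can exceed 14.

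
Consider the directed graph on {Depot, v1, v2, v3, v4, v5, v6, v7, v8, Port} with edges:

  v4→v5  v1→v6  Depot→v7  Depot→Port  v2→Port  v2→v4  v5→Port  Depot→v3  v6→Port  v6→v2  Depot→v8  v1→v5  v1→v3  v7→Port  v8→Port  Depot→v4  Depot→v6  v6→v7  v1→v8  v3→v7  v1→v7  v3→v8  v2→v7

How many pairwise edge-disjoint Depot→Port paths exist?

5

Assign every edge capacity 1; by Menger, the answer equals the max flow.
Path Depot→Port (+1); total 1.
Path Depot→v6→Port (+1); total 2.
Path Depot→v7→Port (+1); total 3.
Path Depot→v8→Port (+1); total 4.
Path Depot→v4→v5→Port (+1); total 5.
No residual Depot→Port path; max flow = 5.
Certifying cut of size 5: {Depot→Port, Depot→v4, Depot→v6, v7→Port, v8→Port}.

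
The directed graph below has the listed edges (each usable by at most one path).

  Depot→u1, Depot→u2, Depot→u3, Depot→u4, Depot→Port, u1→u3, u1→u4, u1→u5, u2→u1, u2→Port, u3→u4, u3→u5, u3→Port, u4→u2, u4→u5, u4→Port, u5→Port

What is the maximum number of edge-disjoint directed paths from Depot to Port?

5

Assign every edge capacity 1; by Menger, the answer equals the max flow.
Path Depot→Port (+1); total 1.
Path Depot→u2→Port (+1); total 2.
Path Depot→u3→Port (+1); total 3.
Path Depot→u4→Port (+1); total 4.
Path Depot→u1→u5→Port (+1); total 5.
No residual Depot→Port path; max flow = 5.
Certifying cut of size 5: {Depot→Port, Depot→u1, Depot→u2, Depot→u3, Depot→u4}.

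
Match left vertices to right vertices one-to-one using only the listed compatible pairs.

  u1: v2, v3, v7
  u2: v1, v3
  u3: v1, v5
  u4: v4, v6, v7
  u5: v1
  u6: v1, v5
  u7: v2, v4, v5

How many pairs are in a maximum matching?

Unit-capacity flow: source→left, listed edges, right→sink; max matching = max flow.
Augmenting path u1→v2 (+1); matched 1.
Augmenting path u2→v1 (+1); matched 2.
Augmenting path u3→v5 (+1); matched 3.
Augmenting path u4→v4 (+1); matched 4.
Augmenting path u5→v1→u2→v3 (+1); matched 5.
Augmenting path u7→v2→u1→v7 (+1); matched 6.
No augmenting path remains; maximum matching = 6.
König certificate: {u1, u2, u4, u7, v1, v5} is a vertex cover of size 6 (every listed pair touches it), so no matching can be larger.

6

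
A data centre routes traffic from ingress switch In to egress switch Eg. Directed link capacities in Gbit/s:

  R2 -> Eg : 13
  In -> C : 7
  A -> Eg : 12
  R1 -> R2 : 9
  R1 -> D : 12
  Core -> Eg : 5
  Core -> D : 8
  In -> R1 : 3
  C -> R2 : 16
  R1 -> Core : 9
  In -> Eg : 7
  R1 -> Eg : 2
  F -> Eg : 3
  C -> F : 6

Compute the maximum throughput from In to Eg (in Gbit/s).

17

Augment In→Eg: bottleneck 7, flow now 7.
Augment In→R1→Eg: bottleneck 2, flow now 9.
Augment In→R1→Core→Eg: bottleneck 1, flow now 10.
Augment In→C→F→Eg: bottleneck 3, flow now 13.
Augment In→C→R2→Eg: bottleneck 4, flow now 17.
No augmenting path remains; maximum flow = 17.
In the residual graph, reachable from In: {In}.
Min-cut edges: In→R1 (3), In→C (7), In→Eg (7); capacity 3 + 7 + 7 = 17.
This cut is saturated, so no flow can exceed 17.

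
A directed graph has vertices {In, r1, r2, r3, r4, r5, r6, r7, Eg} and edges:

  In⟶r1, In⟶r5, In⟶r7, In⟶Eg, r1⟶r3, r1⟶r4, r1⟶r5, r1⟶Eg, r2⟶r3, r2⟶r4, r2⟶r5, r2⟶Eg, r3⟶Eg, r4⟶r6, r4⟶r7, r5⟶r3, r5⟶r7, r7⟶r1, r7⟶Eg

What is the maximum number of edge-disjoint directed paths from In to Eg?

Assign every edge capacity 1; by Menger, the answer equals the max flow.
Path In→Eg (+1); total 1.
Path In→r1→Eg (+1); total 2.
Path In→r7→Eg (+1); total 3.
Path In→r5→r3→Eg (+1); total 4.
No residual In→Eg path; max flow = 4.
Certifying cut of size 4: {In→Eg, In→r1, In→r5, In→r7}.

4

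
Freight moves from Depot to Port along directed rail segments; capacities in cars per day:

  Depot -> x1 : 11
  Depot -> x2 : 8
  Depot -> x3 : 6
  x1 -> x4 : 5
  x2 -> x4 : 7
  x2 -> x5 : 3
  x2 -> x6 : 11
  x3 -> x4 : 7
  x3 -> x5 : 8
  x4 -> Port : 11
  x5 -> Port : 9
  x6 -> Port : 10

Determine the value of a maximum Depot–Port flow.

19

Augment Depot→x1→x4→Port: bottleneck 5, flow now 5.
Augment Depot→x2→x4→Port: bottleneck 6, flow now 11.
Augment Depot→x2→x5→Port: bottleneck 2, flow now 13.
Augment Depot→x3→x5→Port: bottleneck 6, flow now 19.
No augmenting path remains; maximum flow = 19.
In the residual graph, reachable from Depot: {Depot, x1}.
Min-cut edges: Depot→x2 (8), Depot→x3 (6), x1→x4 (5); capacity 8 + 6 + 5 = 19.
This cut is saturated, so no flow can exceed 19.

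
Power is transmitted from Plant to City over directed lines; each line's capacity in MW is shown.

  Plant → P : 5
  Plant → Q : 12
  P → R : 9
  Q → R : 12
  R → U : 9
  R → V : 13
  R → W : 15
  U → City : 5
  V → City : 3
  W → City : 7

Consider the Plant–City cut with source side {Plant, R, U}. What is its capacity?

Edges leaving {Plant, R, U}: Plant→P (5), Plant→Q (12), R→V (13), R→W (15), U→City (5).
Cut capacity = 5 + 12 + 13 + 15 + 5 = 50.

50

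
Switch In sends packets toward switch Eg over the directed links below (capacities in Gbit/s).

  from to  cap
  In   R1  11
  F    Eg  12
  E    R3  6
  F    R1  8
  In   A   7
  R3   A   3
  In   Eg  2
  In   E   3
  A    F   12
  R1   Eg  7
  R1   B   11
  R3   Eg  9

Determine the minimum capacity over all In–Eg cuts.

Augment In→Eg: bottleneck 2, flow now 2.
Augment In→R1→Eg: bottleneck 7, flow now 9.
Augment In→A→F→Eg: bottleneck 7, flow now 16.
Augment In→E→R3→Eg: bottleneck 3, flow now 19.
No augmenting path remains; maximum flow = 19.
By max-flow min-cut, the minimum cut capacity equals the max flow.
In the residual graph, reachable from In: {In, R1, B}.
Min-cut edges: In→A (7), In→E (3), In→Eg (2), R1→Eg (7); capacity 7 + 3 + 2 + 7 = 19.

19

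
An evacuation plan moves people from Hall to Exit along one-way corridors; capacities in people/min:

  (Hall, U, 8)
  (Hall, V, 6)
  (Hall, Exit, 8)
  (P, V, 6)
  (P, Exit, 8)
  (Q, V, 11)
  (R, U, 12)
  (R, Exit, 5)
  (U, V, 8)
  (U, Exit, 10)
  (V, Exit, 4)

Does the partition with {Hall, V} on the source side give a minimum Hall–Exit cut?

Yes — it is a minimum cut (capacity 20).

Given cut capacity: 8 + 8 + 4 = 20.
Augment Hall→Exit: bottleneck 8, flow now 8.
Augment Hall→U→Exit: bottleneck 8, flow now 16.
Augment Hall→V→Exit: bottleneck 4, flow now 20.
No augmenting path remains; maximum flow = 20.
Cut capacity 20 equals the max flow, so it is a minimum cut.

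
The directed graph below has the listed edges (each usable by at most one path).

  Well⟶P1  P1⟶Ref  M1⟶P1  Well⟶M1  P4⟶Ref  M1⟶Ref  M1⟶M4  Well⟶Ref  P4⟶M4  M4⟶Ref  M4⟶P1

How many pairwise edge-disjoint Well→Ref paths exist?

3

Assign every edge capacity 1; by Menger, the answer equals the max flow.
Path Well→Ref (+1); total 1.
Path Well→M1→Ref (+1); total 2.
Path Well→P1→Ref (+1); total 3.
No residual Well→Ref path; max flow = 3.
Certifying cut of size 3: {Well→M1, Well→P1, Well→Ref}.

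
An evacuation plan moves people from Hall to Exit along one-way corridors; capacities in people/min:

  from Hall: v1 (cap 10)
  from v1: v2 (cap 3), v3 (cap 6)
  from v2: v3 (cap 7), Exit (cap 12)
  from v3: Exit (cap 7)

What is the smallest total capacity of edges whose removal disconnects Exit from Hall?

9

Augment Hall→v1→v2→Exit: bottleneck 3, flow now 3.
Augment Hall→v1→v3→Exit: bottleneck 6, flow now 9.
No augmenting path remains; maximum flow = 9.
By max-flow min-cut, the minimum cut capacity equals the max flow.
In the residual graph, reachable from Hall: {Hall, v1}.
Min-cut edges: v1→v2 (3), v1→v3 (6); capacity 3 + 6 = 9.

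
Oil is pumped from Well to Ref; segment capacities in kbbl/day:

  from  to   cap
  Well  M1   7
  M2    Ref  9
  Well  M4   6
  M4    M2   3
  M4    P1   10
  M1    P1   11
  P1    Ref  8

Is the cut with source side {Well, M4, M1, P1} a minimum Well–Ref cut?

Yes — it is a minimum cut (capacity 11).

Given cut capacity: 3 + 8 = 11.
Augment Well→M4→M2→Ref: bottleneck 3, flow now 3.
Augment Well→M4→P1→Ref: bottleneck 3, flow now 6.
Augment Well→M1→P1→Ref: bottleneck 5, flow now 11.
No augmenting path remains; maximum flow = 11.
Cut capacity 11 equals the max flow, so it is a minimum cut.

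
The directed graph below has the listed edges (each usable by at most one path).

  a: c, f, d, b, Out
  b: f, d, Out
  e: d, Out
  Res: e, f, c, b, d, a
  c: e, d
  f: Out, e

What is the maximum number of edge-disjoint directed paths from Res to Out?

Assign every edge capacity 1; by Menger, the answer equals the max flow.
Path Res→a→Out (+1); total 1.
Path Res→b→Out (+1); total 2.
Path Res→e→Out (+1); total 3.
Path Res→f→Out (+1); total 4.
No residual Res→Out path; max flow = 4.
Certifying cut of size 4: {Res→a, Res→b, Res→f, e→Out}.

4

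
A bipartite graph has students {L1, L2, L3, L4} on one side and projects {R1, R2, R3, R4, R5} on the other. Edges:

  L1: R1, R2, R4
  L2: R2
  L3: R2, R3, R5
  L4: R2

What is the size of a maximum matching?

Unit-capacity flow: source→left, listed edges, right→sink; max matching = max flow.
Augmenting path L1→R1 (+1); matched 1.
Augmenting path L2→R2 (+1); matched 2.
Augmenting path L3→R3 (+1); matched 3.
No augmenting path remains; maximum matching = 3.
König certificate: {L1, L3, R2} is a vertex cover of size 3 (every listed pair touches it), so no matching can be larger.

3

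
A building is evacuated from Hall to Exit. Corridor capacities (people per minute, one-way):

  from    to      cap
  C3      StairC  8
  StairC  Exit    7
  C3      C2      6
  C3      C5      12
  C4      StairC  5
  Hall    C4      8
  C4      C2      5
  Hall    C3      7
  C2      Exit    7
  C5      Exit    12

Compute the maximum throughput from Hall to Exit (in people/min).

Augment Hall→C3→C5→Exit: bottleneck 7, flow now 7.
Augment Hall→C4→C2→Exit: bottleneck 5, flow now 12.
Augment Hall→C4→StairC→Exit: bottleneck 3, flow now 15.
No augmenting path remains; maximum flow = 15.
In the residual graph, reachable from Hall: {Hall}.
Min-cut edges: Hall→C3 (7), Hall→C4 (8); capacity 7 + 8 = 15.
This cut is saturated, so no flow can exceed 15.

15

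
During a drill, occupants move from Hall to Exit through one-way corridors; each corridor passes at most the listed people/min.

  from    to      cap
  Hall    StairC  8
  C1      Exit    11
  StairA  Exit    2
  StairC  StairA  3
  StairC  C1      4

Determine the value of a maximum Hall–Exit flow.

6

Augment Hall→StairC→C1→Exit: bottleneck 4, flow now 4.
Augment Hall→StairC→StairA→Exit: bottleneck 2, flow now 6.
No augmenting path remains; maximum flow = 6.
In the residual graph, reachable from Hall: {Hall, StairC, StairA}.
Min-cut edges: StairC→C1 (4), StairA→Exit (2); capacity 4 + 2 = 6.
This cut is saturated, so no flow can exceed 6.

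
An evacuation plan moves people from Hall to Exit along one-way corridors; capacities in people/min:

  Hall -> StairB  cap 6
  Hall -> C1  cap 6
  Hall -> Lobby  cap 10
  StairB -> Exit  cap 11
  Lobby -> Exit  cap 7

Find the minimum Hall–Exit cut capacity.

Augment Hall→StairB→Exit: bottleneck 6, flow now 6.
Augment Hall→Lobby→Exit: bottleneck 7, flow now 13.
No augmenting path remains; maximum flow = 13.
By max-flow min-cut, the minimum cut capacity equals the max flow.
In the residual graph, reachable from Hall: {Hall, C1, Lobby}.
Min-cut edges: Hall→StairB (6), Lobby→Exit (7); capacity 6 + 7 = 13.

13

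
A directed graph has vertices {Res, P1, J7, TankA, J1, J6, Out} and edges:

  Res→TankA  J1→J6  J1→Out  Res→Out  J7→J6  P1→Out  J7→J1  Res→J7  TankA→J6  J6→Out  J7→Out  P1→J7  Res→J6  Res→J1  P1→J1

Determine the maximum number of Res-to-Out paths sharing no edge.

Assign every edge capacity 1; by Menger, the answer equals the max flow.
Path Res→Out (+1); total 1.
Path Res→J7→Out (+1); total 2.
Path Res→J1→Out (+1); total 3.
Path Res→J6→Out (+1); total 4.
No residual Res→Out path; max flow = 4.
Certifying cut of size 4: {J6→Out, Res→J1, Res→J7, Res→Out}.

4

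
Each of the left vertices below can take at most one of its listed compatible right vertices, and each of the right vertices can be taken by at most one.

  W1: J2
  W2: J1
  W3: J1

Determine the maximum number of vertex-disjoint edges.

2

Unit-capacity flow: source→left, listed edges, right→sink; max matching = max flow.
Augmenting path W1→J2 (+1); matched 1.
Augmenting path W2→J1 (+1); matched 2.
No augmenting path remains; maximum matching = 2.
König certificate: {W1, J1} is a vertex cover of size 2 (every listed pair touches it), so no matching can be larger.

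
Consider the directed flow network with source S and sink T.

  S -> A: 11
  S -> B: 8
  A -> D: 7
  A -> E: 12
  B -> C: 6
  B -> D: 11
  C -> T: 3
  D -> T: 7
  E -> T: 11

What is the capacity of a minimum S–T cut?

19

Augment S→A→D→T: bottleneck 7, flow now 7.
Augment S→A→E→T: bottleneck 4, flow now 11.
Augment S→B→C→T: bottleneck 3, flow now 14.
Augment S→B→D→A→E→T: bottleneck 5, flow now 19. (uses reverse residual edge)
No augmenting path remains; maximum flow = 19.
By max-flow min-cut, the minimum cut capacity equals the max flow.
In the residual graph, reachable from S: {S}.
Min-cut edges: S→A (11), S→B (8); capacity 11 + 8 = 19.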